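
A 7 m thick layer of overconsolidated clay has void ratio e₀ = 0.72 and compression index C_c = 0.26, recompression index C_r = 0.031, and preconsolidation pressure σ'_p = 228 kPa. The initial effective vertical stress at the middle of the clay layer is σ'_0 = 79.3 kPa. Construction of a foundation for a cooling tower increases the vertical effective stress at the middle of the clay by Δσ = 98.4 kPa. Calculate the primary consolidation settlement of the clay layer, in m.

Final effective stress: σ'_f = 79.3 + 98.4 = 177.7 kPa.
σ'_f = 177.7 ≤ σ'_p = 228 kPa, so the clay remains overconsolidated and only the recompression index applies:
S_c = C_r·H/(1+e₀)·log₁₀(σ'_f/σ'_0) = 0.031×7/1.72×log₁₀(177.7/79.3)
    = 0.12616 × 0.35041 = 0.04421 m

S_c ≈ 0.0442 m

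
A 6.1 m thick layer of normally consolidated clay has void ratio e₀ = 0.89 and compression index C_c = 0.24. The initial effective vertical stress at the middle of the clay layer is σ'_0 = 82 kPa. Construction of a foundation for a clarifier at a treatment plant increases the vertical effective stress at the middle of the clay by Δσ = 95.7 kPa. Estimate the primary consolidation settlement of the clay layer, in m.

S_c ≈ 0.26 m

Final effective stress: σ'_f = σ'_0 + Δσ = 82 + 95.7 = 177.7 kPa.
Normally consolidated clay, so the full stress increment lies on the virgin compression line:
S_c = C_c·H/(1+e₀)·log₁₀(σ'_f/σ'_0) = 0.24×6.1/(1+0.89)×log₁₀(177.7/82)
    = 0.7746 × 0.33587 = 0.2602 m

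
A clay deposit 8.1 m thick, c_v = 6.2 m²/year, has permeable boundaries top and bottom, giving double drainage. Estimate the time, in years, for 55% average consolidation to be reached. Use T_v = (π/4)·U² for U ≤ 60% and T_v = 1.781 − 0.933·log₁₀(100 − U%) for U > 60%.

t ≈ 0.629 years

Drainage path length: H_d = H/2 = 4.05 m (double drainage).
U ≤ 60%: T_v = (π/4)·U² = (π/4)×0.55² = 0.23758.
t = T_v·H_d²/c_v = 0.23758×4.05²/6.2 = 0.6285 years.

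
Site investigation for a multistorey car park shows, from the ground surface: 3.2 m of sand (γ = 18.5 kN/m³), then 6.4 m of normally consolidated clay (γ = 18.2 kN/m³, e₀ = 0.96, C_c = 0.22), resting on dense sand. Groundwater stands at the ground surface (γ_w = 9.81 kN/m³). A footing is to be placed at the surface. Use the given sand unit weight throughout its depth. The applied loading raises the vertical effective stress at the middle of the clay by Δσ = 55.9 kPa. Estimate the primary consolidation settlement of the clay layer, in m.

Mid-depth of clay below the ground surface: z = 3.2 + 6.4/2 = 6.4 m.
Total vertical stress at mid-clay: σ_v = 18.5×3.2 + 18.2×3.2 = 117.44 kPa.
Pore pressure: u = 9.81×(6.4 − 0) = 62.784 kPa.
Initial effective stress: σ'_0 = σ_v − u = 117.44 − 62.784 = 54.656 kPa.
Final effective stress: σ'_f = σ'_0 + Δσ = 54.656 + 55.9 = 110.56 kPa.
Normally consolidated clay, so the full stress increment lies on the virgin compression line:
S_c = C_c·H/(1+e₀)·log₁₀(σ'_f/σ'_0) = 0.22×6.4/(1+0.96)×log₁₀(110.56/54.656)
    = 0.71837 × 0.30596 = 0.2198 m

S_c ≈ 0.22 m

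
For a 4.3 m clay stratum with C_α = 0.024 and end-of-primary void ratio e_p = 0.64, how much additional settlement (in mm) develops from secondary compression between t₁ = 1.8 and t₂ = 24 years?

S_s ≈ 70.8 mm

Secondary compression: S_s = C_α·H/(1+e_p)·log₁₀(t₂/t₁)
S_s = 0.024×4.3/(1+0.64)×log₁₀(24/1.8)
    = 0.06293 × 1.125 = 0.07079 m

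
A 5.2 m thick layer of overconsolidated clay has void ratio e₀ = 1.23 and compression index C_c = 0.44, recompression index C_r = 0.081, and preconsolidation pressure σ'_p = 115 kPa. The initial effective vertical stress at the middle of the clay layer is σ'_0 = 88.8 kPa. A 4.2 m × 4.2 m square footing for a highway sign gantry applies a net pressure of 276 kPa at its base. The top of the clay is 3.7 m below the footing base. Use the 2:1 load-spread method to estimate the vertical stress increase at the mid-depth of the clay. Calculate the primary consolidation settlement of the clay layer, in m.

S_c ≈ 0.0859 m

Mid-depth of clay below the footing base: z = 3.7 + 5.2/2 = 6.3 m.
Stress increase at mid-clay by the 2:1 spreading method:
Δσ = qBL/((B+z)(L+z)) = 276×4.2×4.2/((4.2+6.3)(4.2+6.3)) = 44.16 kPa
Final effective stress: σ'_f = 88.8 + 44.16 = 132.96 kPa.
σ'_f = 132.96 > σ'_p = 115 kPa, so the stress path crosses the preconsolidation pressure — recompression up to σ'_p, then virgin compression beyond:
S_c = H/(1+e₀)·[C_r·log₁₀(σ'_p/σ'_0) + C_c·log₁₀(σ'_f/σ'_p)]
    = 5.2/2.23 × [0.081×log₁₀(115/88.8) + 0.44×log₁₀(132.96/115)]
    = 2.3318 × [0.0090951 + 0.02773] = 0.08587 m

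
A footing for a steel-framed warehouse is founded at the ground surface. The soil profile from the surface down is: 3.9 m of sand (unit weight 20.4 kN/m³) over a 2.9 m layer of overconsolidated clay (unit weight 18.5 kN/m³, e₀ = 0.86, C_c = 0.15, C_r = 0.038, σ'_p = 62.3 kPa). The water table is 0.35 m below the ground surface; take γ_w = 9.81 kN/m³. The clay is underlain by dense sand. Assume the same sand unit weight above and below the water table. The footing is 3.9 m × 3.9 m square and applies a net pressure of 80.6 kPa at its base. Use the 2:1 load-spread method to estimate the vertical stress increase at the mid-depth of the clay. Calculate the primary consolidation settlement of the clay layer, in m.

Mid-depth of clay below the ground surface: z = 3.9 + 2.9/2 = 5.35 m.
Total vertical stress at mid-clay: σ_v = 20.4×3.9 + 18.5×1.45 = 106.38 kPa.
Pore pressure: u = 9.81×(5.35 − 0.35) = 49.05 kPa.
Initial effective stress: σ'_0 = σ_v − u = 106.38 − 49.05 = 57.33 kPa.
Stress increase at mid-clay by the 2:1 spreading method:
Δσ = qBL/((B+z)(L+z)) = 80.6×3.9×3.9/((3.9+5.35)(3.9+5.35)) = 14.328 kPa
Final effective stress: σ'_f = 57.33 + 14.328 = 71.658 kPa.
σ'_f = 71.658 > σ'_p = 62.3 kPa, so the stress path crosses the preconsolidation pressure — recompression up to σ'_p, then virgin compression beyond:
S_c = H/(1+e₀)·[C_r·log₁₀(σ'_p/σ'_0) + C_c·log₁₀(σ'_f/σ'_p)]
    = 2.9/1.86 × [0.038×log₁₀(62.3/57.33) + 0.15×log₁₀(71.658/62.3)]
    = 1.5591 × [0.001372 + 0.0091165] = 0.01635 m

S_c ≈ 0.0164 m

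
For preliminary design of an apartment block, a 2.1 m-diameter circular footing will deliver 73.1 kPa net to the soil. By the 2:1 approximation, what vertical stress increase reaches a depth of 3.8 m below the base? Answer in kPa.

Δσ_z ≈ 9.26 kPa

By the 2:1 method the load spreads at 1 horizontal : 2 vertical, so at depth z the loaded area has grown by z in each plan dimension:
Δσ ≈ qD²/(D+z)² = 73.1×2.1²/(2.1+3.8)² = 9.2609 kPa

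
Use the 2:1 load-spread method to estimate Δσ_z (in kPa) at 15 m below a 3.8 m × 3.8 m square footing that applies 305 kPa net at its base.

Δσ_z ≈ 12.5 kPa

By the 2:1 method the load spreads at 1 horizontal : 2 vertical, so at depth z the loaded area has grown by z in each plan dimension:
Δσ = qBL/((B+z)(L+z)) = 305×3.8×3.8/((3.8+15)(3.8+15)) = 12.461 kPa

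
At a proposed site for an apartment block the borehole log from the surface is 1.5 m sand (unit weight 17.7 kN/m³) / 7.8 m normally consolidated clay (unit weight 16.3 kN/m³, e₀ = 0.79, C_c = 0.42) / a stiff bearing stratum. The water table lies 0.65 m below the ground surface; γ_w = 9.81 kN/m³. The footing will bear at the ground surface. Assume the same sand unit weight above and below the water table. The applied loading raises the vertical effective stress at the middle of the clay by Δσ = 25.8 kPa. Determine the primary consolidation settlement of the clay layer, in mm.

S_c ≈ 370 mm

Mid-depth of clay below the ground surface: z = 1.5 + 7.8/2 = 5.4 m.
Total vertical stress at mid-clay: σ_v = 17.7×1.5 + 16.3×3.9 = 90.12 kPa.
Pore pressure: u = 9.81×(5.4 − 0.65) = 46.598 kPa.
Initial effective stress: σ'_0 = σ_v − u = 90.12 − 46.598 = 43.522 kPa.
Final effective stress: σ'_f = σ'_0 + Δσ = 43.522 + 25.8 = 69.322 kPa.
Normally consolidated clay, so the full stress increment lies on the virgin compression line:
S_c = C_c·H/(1+e₀)·log₁₀(σ'_f/σ'_0) = 0.42×7.8/(1+0.79)×log₁₀(69.322/43.522)
    = 1.8302 × 0.20216 = 0.37 m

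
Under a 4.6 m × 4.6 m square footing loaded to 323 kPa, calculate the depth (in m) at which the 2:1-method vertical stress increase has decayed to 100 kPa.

2:1 spreading — at depth z the loaded area has grown by z in each plan dimension:
qB²/(B+z)² = Δσ_z ⇒ z = B(√(q/Δσ_z) − 1) = 4.6×(√(323/100) − 1) = 3.667 m

z ≈ 3.67 m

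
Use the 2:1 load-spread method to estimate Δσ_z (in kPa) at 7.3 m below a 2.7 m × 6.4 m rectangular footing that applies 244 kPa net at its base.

Δσ_z ≈ 30.8 kPa

By the 2:1 method the load spreads at 1 horizontal : 2 vertical, so at depth z the loaded area has grown by z in each plan dimension:
Δσ = qBL/((B+z)(L+z)) = 244×2.7×6.4/((2.7+7.3)(6.4+7.3)) = 30.776 kPa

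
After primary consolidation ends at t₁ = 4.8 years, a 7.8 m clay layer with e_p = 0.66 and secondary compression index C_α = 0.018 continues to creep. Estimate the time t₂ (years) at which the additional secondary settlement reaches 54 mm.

S_s = C_α·H/(1+e_p)·log₁₀(t₂/t₁) ⇒ log₁₀(t₂/t₁) = S_s·(1+e_p)/(C_α·H).
log₁₀(t₂/t₁) = 0.054 × (1+0.66) / (0.018×7.8) = 0.6385
t₂ = t₁ × 10^0.6385 = 4.8 × 4.35 = 20.88 years

t₂ ≈ 20.9 years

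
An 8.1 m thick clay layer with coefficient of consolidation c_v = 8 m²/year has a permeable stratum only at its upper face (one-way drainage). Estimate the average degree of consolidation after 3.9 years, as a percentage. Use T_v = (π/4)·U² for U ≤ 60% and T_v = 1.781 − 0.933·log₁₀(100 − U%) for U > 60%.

Drainage path length: H_d = H = 8.1 m (single drainage).
T_v = c_v·t/H_d² = 8×3.9/8.1² = 0.47554.
T_v = 0.47554 corresponds to the U > 60% branch:
U = 1 − 10^((1.781 − T_v)/0.933)/100 = 0.7493

U ≈ 74.9 %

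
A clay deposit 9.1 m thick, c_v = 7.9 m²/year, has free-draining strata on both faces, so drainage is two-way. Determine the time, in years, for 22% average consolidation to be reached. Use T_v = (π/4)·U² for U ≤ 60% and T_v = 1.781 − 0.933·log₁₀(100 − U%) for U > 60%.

t ≈ 0.0996 years

Drainage path length: H_d = H/2 = 4.55 m (double drainage).
U ≤ 60%: T_v = (π/4)·U² = (π/4)×0.22² = 0.038013.
t = T_v·H_d²/c_v = 0.038013×4.55²/7.9 = 0.09962 years.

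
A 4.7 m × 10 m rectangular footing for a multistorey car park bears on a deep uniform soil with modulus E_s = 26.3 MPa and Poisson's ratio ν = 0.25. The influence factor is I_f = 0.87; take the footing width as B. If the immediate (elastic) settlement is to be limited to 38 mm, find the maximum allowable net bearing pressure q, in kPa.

E_s = 26.3 MPa = 26300 kPa.
S_e = q·B·(1−ν²)/E_s · I_f  ⇒  q = S_e·E_s / (B·(1−ν²)·I_f).
q = 0.038 × 26300 / (4.7 × 0.9375 × 0.87) = 260.7 kPa

q ≈ 261 kPa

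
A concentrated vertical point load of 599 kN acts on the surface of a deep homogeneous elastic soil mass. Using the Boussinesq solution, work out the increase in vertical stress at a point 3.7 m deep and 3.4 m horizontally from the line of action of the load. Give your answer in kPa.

Δσ_z ≈ 4.52 kPa

Boussinesq vertical stress below a point load on an elastic half-space:
Δσ_z = 3P/(2πz²) · [1 + (r/z)²]^(−5/2)
r/z = 3.4/3.7 = 0.91892; [1+(r/z)²]^(−5/2) = 0.21645.
Δσ_z = 3×599/(2π×3.7²) × 0.21645 = 20.891 × 0.21645 = 4.522 kPa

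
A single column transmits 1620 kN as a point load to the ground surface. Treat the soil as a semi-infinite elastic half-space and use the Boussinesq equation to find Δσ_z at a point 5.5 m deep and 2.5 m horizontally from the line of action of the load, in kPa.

Boussinesq vertical stress below a point load on an elastic half-space:
Δσ_z = 3P/(2πz²) · [1 + (r/z)²]^(−5/2)
r/z = 2.5/5.5 = 0.45455; [1+(r/z)²]^(−5/2) = 0.62529.
Δσ_z = 3×1620/(2π×5.5²) × 0.62529 = 25.57 × 0.62529 = 15.99 kPa

Δσ_z ≈ 16 kPa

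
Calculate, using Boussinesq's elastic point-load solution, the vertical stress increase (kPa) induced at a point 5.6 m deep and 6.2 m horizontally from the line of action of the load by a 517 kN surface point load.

Δσ_z ≈ 1.07 kPa

Boussinesq vertical stress below a point load on an elastic half-space:
Δσ_z = 3P/(2πz²) · [1 + (r/z)²]^(−5/2)
r/z = 6.2/5.6 = 1.1071; [1+(r/z)²]^(−5/2) = 0.1353.
Δσ_z = 3×517/(2π×5.6²) × 0.1353 = 7.8715 × 0.1353 = 1.065 kPa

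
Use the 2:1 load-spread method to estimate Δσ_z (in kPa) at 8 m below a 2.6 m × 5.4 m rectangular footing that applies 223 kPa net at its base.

By the 2:1 method the load spreads at 1 horizontal : 2 vertical, so at depth z the loaded area has grown by z in each plan dimension:
Δσ = qBL/((B+z)(L+z)) = 223×2.6×5.4/((2.6+8)(5.4+8)) = 22.043 kPa

Δσ_z ≈ 22 kPa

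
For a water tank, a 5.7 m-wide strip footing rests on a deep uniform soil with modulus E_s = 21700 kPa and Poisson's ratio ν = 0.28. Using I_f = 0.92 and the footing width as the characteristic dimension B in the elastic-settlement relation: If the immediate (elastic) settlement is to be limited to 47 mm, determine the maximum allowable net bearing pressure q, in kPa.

S_e = q·B·(1−ν²)/E_s · I_f  ⇒  q = S_e·E_s / (B·(1−ν²)·I_f).
q = 0.047 × 21700 / (5.7 × 0.9216 × 0.92) = 211 kPa

q ≈ 211 kPa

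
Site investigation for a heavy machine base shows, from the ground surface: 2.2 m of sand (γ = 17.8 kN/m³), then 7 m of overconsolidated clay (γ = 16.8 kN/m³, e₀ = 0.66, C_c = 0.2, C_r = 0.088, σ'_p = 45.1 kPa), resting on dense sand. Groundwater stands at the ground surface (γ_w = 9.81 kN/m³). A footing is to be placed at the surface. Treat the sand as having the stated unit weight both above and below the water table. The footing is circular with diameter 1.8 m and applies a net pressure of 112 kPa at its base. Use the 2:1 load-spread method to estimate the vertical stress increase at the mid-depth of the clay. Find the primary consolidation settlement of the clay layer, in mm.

S_c ≈ 37.9 mm

Mid-depth of clay below the ground surface: z = 2.2 + 7/2 = 5.7 m.
Total vertical stress at mid-clay: σ_v = 17.8×2.2 + 16.8×3.5 = 97.96 kPa.
Pore pressure: u = 9.81×(5.7 − 0) = 55.917 kPa.
Initial effective stress: σ'_0 = σ_v − u = 97.96 − 55.917 = 42.043 kPa.
Stress increase at mid-clay by the 2:1 spreading method:
Δσ ≈ qD²/(D+z)² = 112×1.8²/(1.8+5.7)² = 6.4512 kPa
Final effective stress: σ'_f = 42.043 + 6.4512 = 48.494 kPa.
σ'_f = 48.494 > σ'_p = 45.1 kPa, so the stress path crosses the preconsolidation pressure — recompression up to σ'_p, then virgin compression beyond:
S_c = H/(1+e₀)·[C_r·log₁₀(σ'_p/σ'_0) + C_c·log₁₀(σ'_f/σ'_p)]
    = 7/1.66 × [0.088×log₁₀(45.1/42.043) + 0.2×log₁₀(48.494/45.1)]
    = 4.2169 × [0.0026825 + 0.0063023] = 0.03789 m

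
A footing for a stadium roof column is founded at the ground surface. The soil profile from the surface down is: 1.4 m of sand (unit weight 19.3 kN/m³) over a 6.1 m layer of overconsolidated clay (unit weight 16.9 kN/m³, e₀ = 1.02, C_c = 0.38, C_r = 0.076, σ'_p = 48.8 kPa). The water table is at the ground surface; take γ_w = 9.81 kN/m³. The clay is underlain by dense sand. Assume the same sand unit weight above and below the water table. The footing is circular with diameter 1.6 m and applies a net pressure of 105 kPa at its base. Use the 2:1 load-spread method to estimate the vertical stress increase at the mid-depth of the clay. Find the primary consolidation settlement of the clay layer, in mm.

S_c ≈ 19 mm

Mid-depth of clay below the ground surface: z = 1.4 + 6.1/2 = 4.45 m.
Total vertical stress at mid-clay: σ_v = 19.3×1.4 + 16.9×3.05 = 78.565 kPa.
Pore pressure: u = 9.81×(4.45 − 0) = 43.655 kPa.
Initial effective stress: σ'_0 = σ_v − u = 78.565 − 43.655 = 34.91 kPa.
Stress increase at mid-clay by the 2:1 spreading method:
Δσ ≈ qD²/(D+z)² = 105×1.6²/(1.6+4.45)² = 7.3438 kPa
Final effective stress: σ'_f = 34.91 + 7.3438 = 42.254 kPa.
σ'_f = 42.254 ≤ σ'_p = 48.8 kPa, so the clay remains overconsolidated and only the recompression index applies:
S_c = C_r·H/(1+e₀)·log₁₀(σ'_f/σ'_0) = 0.076×6.1/2.02×log₁₀(42.254/34.91)
    = 0.2295 × 0.082918 = 0.01903 m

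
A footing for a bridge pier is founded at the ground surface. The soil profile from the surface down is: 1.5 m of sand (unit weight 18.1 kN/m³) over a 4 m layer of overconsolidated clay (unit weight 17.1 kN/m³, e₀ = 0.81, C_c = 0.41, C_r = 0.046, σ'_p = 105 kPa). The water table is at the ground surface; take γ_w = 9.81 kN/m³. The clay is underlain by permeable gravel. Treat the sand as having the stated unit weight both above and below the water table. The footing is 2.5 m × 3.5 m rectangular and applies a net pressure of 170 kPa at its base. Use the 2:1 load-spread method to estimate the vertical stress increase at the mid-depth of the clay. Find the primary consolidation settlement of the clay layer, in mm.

Mid-depth of clay below the ground surface: z = 1.5 + 4/2 = 3.5 m.
Total vertical stress at mid-clay: σ_v = 18.1×1.5 + 17.1×2 = 61.35 kPa.
Pore pressure: u = 9.81×(3.5 − 0) = 34.335 kPa.
Initial effective stress: σ'_0 = σ_v − u = 61.35 − 34.335 = 27.015 kPa.
Stress increase at mid-clay by the 2:1 spreading method:
Δσ = qBL/((B+z)(L+z)) = 170×2.5×3.5/((2.5+3.5)(3.5+3.5)) = 35.417 kPa
Final effective stress: σ'_f = 27.015 + 35.417 = 62.432 kPa.
σ'_f = 62.432 ≤ σ'_p = 105 kPa, so the clay remains overconsolidated and only the recompression index applies:
S_c = C_r·H/(1+e₀)·log₁₀(σ'_f/σ'_0) = 0.046×4/1.81×log₁₀(62.432/27.015)
    = 0.10166 × 0.3638 = 0.03698 m

S_c ≈ 37 mm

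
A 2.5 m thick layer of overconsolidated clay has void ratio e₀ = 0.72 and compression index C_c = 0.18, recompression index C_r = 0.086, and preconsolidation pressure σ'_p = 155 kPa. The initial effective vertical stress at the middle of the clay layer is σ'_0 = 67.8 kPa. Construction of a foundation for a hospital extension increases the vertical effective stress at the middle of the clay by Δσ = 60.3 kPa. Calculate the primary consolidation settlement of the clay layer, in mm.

S_c ≈ 34.5 mm

Final effective stress: σ'_f = 67.8 + 60.3 = 128.1 kPa.
σ'_f = 128.1 ≤ σ'_p = 155 kPa, so the clay remains overconsolidated and only the recompression index applies:
S_c = C_r·H/(1+e₀)·log₁₀(σ'_f/σ'_0) = 0.086×2.5/1.72×log₁₀(128.1/67.8)
    = 0.125 × 0.27632 = 0.03454 m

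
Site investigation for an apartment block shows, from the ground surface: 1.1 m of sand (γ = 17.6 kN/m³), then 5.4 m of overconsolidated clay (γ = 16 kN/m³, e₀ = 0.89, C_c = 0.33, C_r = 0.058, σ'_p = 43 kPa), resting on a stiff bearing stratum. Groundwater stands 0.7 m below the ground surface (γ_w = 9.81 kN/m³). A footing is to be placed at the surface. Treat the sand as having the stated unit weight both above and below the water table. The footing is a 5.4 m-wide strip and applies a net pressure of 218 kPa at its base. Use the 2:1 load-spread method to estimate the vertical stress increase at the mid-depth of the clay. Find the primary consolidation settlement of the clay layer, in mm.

S_c ≈ 559 mm

Mid-depth of clay below the ground surface: z = 1.1 + 5.4/2 = 3.8 m.
Total vertical stress at mid-clay: σ_v = 17.6×1.1 + 16×2.7 = 62.56 kPa.
Pore pressure: u = 9.81×(3.8 − 0.7) = 30.411 kPa.
Initial effective stress: σ'_0 = σ_v − u = 62.56 − 30.411 = 32.149 kPa.
Stress increase at mid-clay by the 2:1 spreading method:
Δσ = qB/(B+z) = 218×5.4/(5.4+3.8) = 127.96 kPa
Final effective stress: σ'_f = 32.149 + 127.96 = 160.11 kPa.
σ'_f = 160.11 > σ'_p = 43 kPa, so the stress path crosses the preconsolidation pressure — recompression up to σ'_p, then virgin compression beyond:
S_c = H/(1+e₀)·[C_r·log₁₀(σ'_p/σ'_0) + C_c·log₁₀(σ'_f/σ'_p)]
    = 5.4/1.89 × [0.058×log₁₀(43/32.149) + 0.33×log₁₀(160.11/43)]
    = 2.8571 × [0.0073255 + 0.18841] = 0.5592 m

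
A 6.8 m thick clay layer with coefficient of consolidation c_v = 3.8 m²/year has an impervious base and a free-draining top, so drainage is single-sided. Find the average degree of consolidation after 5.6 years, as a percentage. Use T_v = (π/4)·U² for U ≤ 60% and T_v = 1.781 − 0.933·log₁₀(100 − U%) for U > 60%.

Drainage path length: H_d = H = 6.8 m (single drainage).
T_v = c_v·t/H_d² = 3.8×5.6/6.8² = 0.46021.
T_v = 0.46021 corresponds to the U > 60% branch:
U = 1 − 10^((1.781 − T_v)/0.933)/100 = 0.7396

U ≈ 74 %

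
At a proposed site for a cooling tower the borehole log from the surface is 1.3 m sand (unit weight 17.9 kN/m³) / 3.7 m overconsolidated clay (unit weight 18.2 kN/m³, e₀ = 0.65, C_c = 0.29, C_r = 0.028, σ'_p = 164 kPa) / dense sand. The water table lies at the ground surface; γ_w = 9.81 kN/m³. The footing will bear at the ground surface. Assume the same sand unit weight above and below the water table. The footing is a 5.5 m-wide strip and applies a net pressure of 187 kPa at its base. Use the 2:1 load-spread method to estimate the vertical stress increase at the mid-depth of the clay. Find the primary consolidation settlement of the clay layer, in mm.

S_c ≈ 46.8 mm

Mid-depth of clay below the ground surface: z = 1.3 + 3.7/2 = 3.15 m.
Total vertical stress at mid-clay: σ_v = 17.9×1.3 + 18.2×1.85 = 56.94 kPa.
Pore pressure: u = 9.81×(3.15 − 0) = 30.902 kPa.
Initial effective stress: σ'_0 = σ_v − u = 56.94 − 30.902 = 26.038 kPa.
Stress increase at mid-clay by the 2:1 spreading method:
Δσ = qB/(B+z) = 187×5.5/(5.5+3.15) = 118.9 kPa
Final effective stress: σ'_f = 26.038 + 118.9 = 144.94 kPa.
σ'_f = 144.94 ≤ σ'_p = 164 kPa, so the clay remains overconsolidated and only the recompression index applies:
S_c = C_r·H/(1+e₀)·log₁₀(σ'_f/σ'_0) = 0.028×3.7/1.65×log₁₀(144.94/26.038)
    = 0.062787 × 0.74558 = 0.04681 m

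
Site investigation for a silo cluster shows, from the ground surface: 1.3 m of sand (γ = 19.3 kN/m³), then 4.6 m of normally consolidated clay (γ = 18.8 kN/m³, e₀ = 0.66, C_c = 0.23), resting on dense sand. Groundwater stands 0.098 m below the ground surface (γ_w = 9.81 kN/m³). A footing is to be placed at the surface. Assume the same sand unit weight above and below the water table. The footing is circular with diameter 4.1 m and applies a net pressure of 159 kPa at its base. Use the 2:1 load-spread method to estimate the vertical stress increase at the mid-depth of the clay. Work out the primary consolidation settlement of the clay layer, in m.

S_c ≈ 0.234 m

Mid-depth of clay below the ground surface: z = 1.3 + 4.6/2 = 3.6 m.
Total vertical stress at mid-clay: σ_v = 19.3×1.3 + 18.8×2.3 = 68.33 kPa.
Pore pressure: u = 9.81×(3.6 − 0.098) = 34.355 kPa.
Initial effective stress: σ'_0 = σ_v − u = 68.33 − 34.355 = 33.975 kPa.
Stress increase at mid-clay by the 2:1 spreading method:
Δσ ≈ qD²/(D+z)² = 159×4.1²/(4.1+3.6)² = 45.08 kPa
Final effective stress: σ'_f = σ'_0 + Δσ = 33.975 + 45.08 = 79.055 kPa.
Normally consolidated clay, so the full stress increment lies on the virgin compression line:
S_c = C_c·H/(1+e₀)·log₁₀(σ'_f/σ'_0) = 0.23×4.6/(1+0.66)×log₁₀(79.055/33.975)
    = 0.63735 × 0.36677 = 0.2338 m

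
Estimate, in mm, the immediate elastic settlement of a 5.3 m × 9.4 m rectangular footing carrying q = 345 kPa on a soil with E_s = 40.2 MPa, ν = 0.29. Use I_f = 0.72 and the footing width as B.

S_e ≈ 30 mm

Immediate (elastic) settlement: S_e = q·B·(1−ν²)/E_s · I_f.
E_s = 40.2 MPa = 40200 kPa.
S_e = 345 × 5.3 × (1 − 0.29²) / 40200 × 0.72
    = 345 × 5.3 × 0.9159 / 40200 × 0.72
    = 0.03 m = 30 mm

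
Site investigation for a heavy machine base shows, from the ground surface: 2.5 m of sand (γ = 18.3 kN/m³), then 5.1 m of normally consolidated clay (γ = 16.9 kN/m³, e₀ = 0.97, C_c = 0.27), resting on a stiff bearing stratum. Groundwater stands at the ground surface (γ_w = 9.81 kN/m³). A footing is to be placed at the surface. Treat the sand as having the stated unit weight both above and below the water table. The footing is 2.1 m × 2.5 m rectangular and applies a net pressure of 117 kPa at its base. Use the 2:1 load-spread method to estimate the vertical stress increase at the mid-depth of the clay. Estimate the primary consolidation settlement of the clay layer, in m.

Mid-depth of clay below the ground surface: z = 2.5 + 5.1/2 = 5.05 m.
Total vertical stress at mid-clay: σ_v = 18.3×2.5 + 16.9×2.55 = 88.845 kPa.
Pore pressure: u = 9.81×(5.05 − 0) = 49.541 kPa.
Initial effective stress: σ'_0 = σ_v − u = 88.845 − 49.541 = 39.304 kPa.
Stress increase at mid-clay by the 2:1 spreading method:
Δσ = qBL/((B+z)(L+z)) = 117×2.1×2.5/((2.1+5.05)(2.5+5.05)) = 11.379 kPa
Final effective stress: σ'_f = σ'_0 + Δσ = 39.304 + 11.379 = 50.683 kPa.
Normally consolidated clay, so the full stress increment lies on the virgin compression line:
S_c = C_c·H/(1+e₀)·log₁₀(σ'_f/σ'_0) = 0.27×5.1/(1+0.97)×log₁₀(50.683/39.304)
    = 0.69898 × 0.11043 = 0.07719 m

S_c ≈ 0.0772 m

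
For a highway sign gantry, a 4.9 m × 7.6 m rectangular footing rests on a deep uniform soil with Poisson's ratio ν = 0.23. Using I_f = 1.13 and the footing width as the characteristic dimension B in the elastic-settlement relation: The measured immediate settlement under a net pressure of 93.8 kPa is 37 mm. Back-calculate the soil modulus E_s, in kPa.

E_s ≈ 13300 kPa

S_e = q·B·(1−ν²)/E_s · I_f  ⇒  E_s = q·B·(1−ν²)·I_f / S_e.
E_s = 93.8 × 4.9 × 0.9471 × 1.13 / 0.037 = 13290 kPa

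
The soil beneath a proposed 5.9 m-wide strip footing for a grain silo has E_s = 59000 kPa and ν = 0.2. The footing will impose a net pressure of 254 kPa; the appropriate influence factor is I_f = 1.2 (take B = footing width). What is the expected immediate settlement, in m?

S_e ≈ 0.0293 m

Immediate (elastic) settlement: S_e = q·B·(1−ν²)/E_s · I_f.
S_e = 254 × 5.9 × (1 − 0.2²) / 59000 × 1.2
    = 254 × 5.9 × 0.96 / 59000 × 1.2
    = 0.02926 m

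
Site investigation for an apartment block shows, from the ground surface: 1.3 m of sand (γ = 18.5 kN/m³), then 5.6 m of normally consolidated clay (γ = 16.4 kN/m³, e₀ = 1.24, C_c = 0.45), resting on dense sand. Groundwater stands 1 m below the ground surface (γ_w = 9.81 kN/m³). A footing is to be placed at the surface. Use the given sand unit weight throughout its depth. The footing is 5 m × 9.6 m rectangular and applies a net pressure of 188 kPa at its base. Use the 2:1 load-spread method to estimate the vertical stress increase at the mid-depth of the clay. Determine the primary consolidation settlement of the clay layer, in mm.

Mid-depth of clay below the ground surface: z = 1.3 + 5.6/2 = 4.1 m.
Total vertical stress at mid-clay: σ_v = 18.5×1.3 + 16.4×2.8 = 69.97 kPa.
Pore pressure: u = 9.81×(4.1 − 1) = 30.411 kPa.
Initial effective stress: σ'_0 = σ_v − u = 69.97 − 30.411 = 39.559 kPa.
Stress increase at mid-clay by the 2:1 spreading method:
Δσ = qBL/((B+z)(L+z)) = 188×5×9.6/((5+4.1)(9.6+4.1)) = 72.383 kPa
Final effective stress: σ'_f = σ'_0 + Δσ = 39.559 + 72.383 = 111.94 kPa.
Normally consolidated clay, so the full stress increment lies on the virgin compression line:
S_c = C_c·H/(1+e₀)·log₁₀(σ'_f/σ'_0) = 0.45×5.6/(1+1.24)×log₁₀(111.94/39.559)
    = 1.125 × 0.45174 = 0.5082 m

S_c ≈ 508 mm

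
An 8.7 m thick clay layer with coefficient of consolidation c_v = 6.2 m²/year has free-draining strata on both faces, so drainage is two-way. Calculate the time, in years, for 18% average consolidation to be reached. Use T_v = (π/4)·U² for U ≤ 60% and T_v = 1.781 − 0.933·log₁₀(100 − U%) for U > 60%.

Drainage path length: H_d = H/2 = 4.35 m (double drainage).
U ≤ 60%: T_v = (π/4)·U² = (π/4)×0.18² = 0.025447.
t = T_v·H_d²/c_v = 0.025447×4.35²/6.2 = 0.07766 years.

t ≈ 0.0777 years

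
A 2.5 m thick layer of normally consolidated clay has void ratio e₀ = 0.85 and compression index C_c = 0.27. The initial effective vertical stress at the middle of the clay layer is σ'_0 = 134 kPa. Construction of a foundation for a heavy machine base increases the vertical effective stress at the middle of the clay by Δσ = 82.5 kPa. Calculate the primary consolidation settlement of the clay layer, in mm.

Final effective stress: σ'_f = σ'_0 + Δσ = 134 + 82.5 = 216.5 kPa.
Normally consolidated clay, so the full stress increment lies on the virgin compression line:
S_c = C_c·H/(1+e₀)·log₁₀(σ'_f/σ'_0) = 0.27×2.5/(1+0.85)×log₁₀(216.5/134)
    = 0.36486 × 0.20835 = 0.07602 m

S_c ≈ 76 mm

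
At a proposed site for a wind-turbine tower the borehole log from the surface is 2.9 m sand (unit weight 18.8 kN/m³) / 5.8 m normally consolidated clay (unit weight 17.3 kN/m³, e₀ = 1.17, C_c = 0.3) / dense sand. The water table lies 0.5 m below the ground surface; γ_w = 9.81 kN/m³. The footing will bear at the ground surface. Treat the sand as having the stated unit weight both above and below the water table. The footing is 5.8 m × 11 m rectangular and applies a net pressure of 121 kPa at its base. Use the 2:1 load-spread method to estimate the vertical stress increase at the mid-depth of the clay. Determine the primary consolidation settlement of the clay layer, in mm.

S_c ≈ 195 mm

Mid-depth of clay below the ground surface: z = 2.9 + 5.8/2 = 5.8 m.
Total vertical stress at mid-clay: σ_v = 18.8×2.9 + 17.3×2.9 = 104.69 kPa.
Pore pressure: u = 9.81×(5.8 − 0.5) = 51.993 kPa.
Initial effective stress: σ'_0 = σ_v − u = 104.69 − 51.993 = 52.697 kPa.
Stress increase at mid-clay by the 2:1 spreading method:
Δσ = qBL/((B+z)(L+z)) = 121×5.8×11/((5.8+5.8)(11+5.8)) = 39.613 kPa
Final effective stress: σ'_f = σ'_0 + Δσ = 52.697 + 39.613 = 92.31 kPa.
Normally consolidated clay, so the full stress increment lies on the virgin compression line:
S_c = C_c·H/(1+e₀)·log₁₀(σ'_f/σ'_0) = 0.3×5.8/(1+1.17)×log₁₀(92.31/52.697)
    = 0.80184 × 0.24346 = 0.1952 m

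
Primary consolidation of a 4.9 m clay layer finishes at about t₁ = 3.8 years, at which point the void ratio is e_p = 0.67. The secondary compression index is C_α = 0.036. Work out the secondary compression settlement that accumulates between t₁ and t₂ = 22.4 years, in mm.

Secondary compression: S_s = C_α·H/(1+e_p)·log₁₀(t₂/t₁)
S_s = 0.036×4.9/(1+0.67)×log₁₀(22.4/3.8)
    = 0.1056 × 0.7705 = 0.08138 m

S_s ≈ 81.4 mm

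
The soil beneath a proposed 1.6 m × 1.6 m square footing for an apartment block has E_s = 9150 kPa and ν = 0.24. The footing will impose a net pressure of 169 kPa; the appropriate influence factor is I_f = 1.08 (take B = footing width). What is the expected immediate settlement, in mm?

Immediate (elastic) settlement: S_e = q·B·(1−ν²)/E_s · I_f.
S_e = 169 × 1.6 × (1 − 0.24²) / 9150 × 1.08
    = 169 × 1.6 × 0.9424 / 9150 × 1.08
    = 0.03008 m = 30.08 mm

S_e ≈ 30.1 mm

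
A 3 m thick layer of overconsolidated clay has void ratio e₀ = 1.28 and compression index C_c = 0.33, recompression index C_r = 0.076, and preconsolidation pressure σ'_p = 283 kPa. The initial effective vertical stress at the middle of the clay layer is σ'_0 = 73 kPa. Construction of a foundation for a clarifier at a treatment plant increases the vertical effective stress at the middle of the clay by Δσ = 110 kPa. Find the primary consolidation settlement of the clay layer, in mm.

S_c ≈ 39.9 mm

Final effective stress: σ'_f = 73 + 110 = 183 kPa.
σ'_f = 183 ≤ σ'_p = 283 kPa, so the clay remains overconsolidated and only the recompression index applies:
S_c = C_r·H/(1+e₀)·log₁₀(σ'_f/σ'_0) = 0.076×3/2.28×log₁₀(183/73)
    = 0.1 × 0.39913 = 0.03991 m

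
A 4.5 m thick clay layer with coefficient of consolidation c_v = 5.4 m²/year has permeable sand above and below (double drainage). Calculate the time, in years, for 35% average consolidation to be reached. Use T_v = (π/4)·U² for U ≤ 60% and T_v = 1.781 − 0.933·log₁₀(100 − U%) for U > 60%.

t ≈ 0.0902 years

Drainage path length: H_d = H/2 = 2.25 m (double drainage).
U ≤ 60%: T_v = (π/4)·U² = (π/4)×0.35² = 0.096211.
t = T_v·H_d²/c_v = 0.096211×2.25²/5.4 = 0.0902 years.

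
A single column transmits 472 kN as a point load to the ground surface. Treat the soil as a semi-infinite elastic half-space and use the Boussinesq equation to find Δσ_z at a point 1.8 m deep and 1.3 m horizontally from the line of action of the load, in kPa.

Δσ_z ≈ 24.4 kPa

Boussinesq vertical stress below a point load on an elastic half-space:
Δσ_z = 3P/(2πz²) · [1 + (r/z)²]^(−5/2)
r/z = 1.3/1.8 = 0.72222; [1+(r/z)²]^(−5/2) = 0.35014.
Δσ_z = 3×472/(2π×1.8²) × 0.35014 = 69.557 × 0.35014 = 24.35 kPa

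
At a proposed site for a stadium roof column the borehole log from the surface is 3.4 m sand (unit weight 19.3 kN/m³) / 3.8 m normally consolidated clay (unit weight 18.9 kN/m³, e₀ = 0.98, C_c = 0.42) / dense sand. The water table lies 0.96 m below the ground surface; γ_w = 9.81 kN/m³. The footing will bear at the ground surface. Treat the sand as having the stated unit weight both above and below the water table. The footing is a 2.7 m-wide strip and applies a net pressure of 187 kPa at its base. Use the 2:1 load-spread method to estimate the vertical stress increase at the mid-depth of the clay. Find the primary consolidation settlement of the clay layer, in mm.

Mid-depth of clay below the ground surface: z = 3.4 + 3.8/2 = 5.3 m.
Total vertical stress at mid-clay: σ_v = 19.3×3.4 + 18.9×1.9 = 101.53 kPa.
Pore pressure: u = 9.81×(5.3 − 0.96) = 42.575 kPa.
Initial effective stress: σ'_0 = σ_v − u = 101.53 − 42.575 = 58.955 kPa.
Stress increase at mid-clay by the 2:1 spreading method:
Δσ = qB/(B+z) = 187×2.7/(2.7+5.3) = 63.113 kPa
Final effective stress: σ'_f = σ'_0 + Δσ = 58.955 + 63.113 = 122.07 kPa.
Normally consolidated clay, so the full stress increment lies on the virgin compression line:
S_c = C_c·H/(1+e₀)·log₁₀(σ'_f/σ'_0) = 0.42×3.8/(1+0.98)×log₁₀(122.07/58.955)
    = 0.80606 × 0.31609 = 0.2548 m

S_c ≈ 255 mm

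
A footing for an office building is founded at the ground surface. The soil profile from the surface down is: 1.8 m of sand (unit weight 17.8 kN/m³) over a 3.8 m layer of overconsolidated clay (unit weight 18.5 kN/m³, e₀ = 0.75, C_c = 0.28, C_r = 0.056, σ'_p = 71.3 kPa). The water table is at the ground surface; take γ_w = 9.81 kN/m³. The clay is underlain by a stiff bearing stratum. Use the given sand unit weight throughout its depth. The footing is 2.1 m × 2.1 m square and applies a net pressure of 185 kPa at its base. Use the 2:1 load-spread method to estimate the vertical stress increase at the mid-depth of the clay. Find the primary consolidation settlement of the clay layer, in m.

Mid-depth of clay below the ground surface: z = 1.8 + 3.8/2 = 3.7 m.
Total vertical stress at mid-clay: σ_v = 17.8×1.8 + 18.5×1.9 = 67.19 kPa.
Pore pressure: u = 9.81×(3.7 − 0) = 36.297 kPa.
Initial effective stress: σ'_0 = σ_v − u = 67.19 − 36.297 = 30.893 kPa.
Stress increase at mid-clay by the 2:1 spreading method:
Δσ = qBL/((B+z)(L+z)) = 185×2.1×2.1/((2.1+3.7)(2.1+3.7)) = 24.252 kPa
Final effective stress: σ'_f = 30.893 + 24.252 = 55.145 kPa.
σ'_f = 55.145 ≤ σ'_p = 71.3 kPa, so the clay remains overconsolidated and only the recompression index applies:
S_c = C_r·H/(1+e₀)·log₁₀(σ'_f/σ'_0) = 0.056×3.8/1.75×log₁₀(55.145/30.893)
    = 0.1216 × 0.25165 = 0.0306 m

S_c ≈ 0.0306 m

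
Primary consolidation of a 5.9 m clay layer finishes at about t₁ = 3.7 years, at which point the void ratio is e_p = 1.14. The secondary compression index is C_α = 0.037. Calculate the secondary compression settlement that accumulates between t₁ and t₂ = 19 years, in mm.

Secondary compression: S_s = C_α·H/(1+e_p)·log₁₀(t₂/t₁)
S_s = 0.037×5.9/(1+1.14)×log₁₀(19/3.7)
    = 0.102 × 0.7106 = 0.07248 m

S_s ≈ 72.5 mm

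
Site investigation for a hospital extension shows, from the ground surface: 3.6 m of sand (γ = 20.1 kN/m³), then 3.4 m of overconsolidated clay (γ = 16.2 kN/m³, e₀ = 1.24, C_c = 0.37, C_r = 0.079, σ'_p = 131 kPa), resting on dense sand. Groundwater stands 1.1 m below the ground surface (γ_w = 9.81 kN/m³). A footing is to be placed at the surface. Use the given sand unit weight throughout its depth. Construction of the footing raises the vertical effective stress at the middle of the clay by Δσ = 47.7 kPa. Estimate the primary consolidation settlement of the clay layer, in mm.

Mid-depth of clay below the ground surface: z = 3.6 + 3.4/2 = 5.3 m.
Total vertical stress at mid-clay: σ_v = 20.1×3.6 + 16.2×1.7 = 99.9 kPa.
Pore pressure: u = 9.81×(5.3 − 1.1) = 41.202 kPa.
Initial effective stress: σ'_0 = σ_v − u = 99.9 − 41.202 = 58.698 kPa.
Final effective stress: σ'_f = 58.698 + 47.7 = 106.4 kPa.
σ'_f = 106.4 ≤ σ'_p = 131 kPa, so the clay remains overconsolidated and only the recompression index applies:
S_c = C_r·H/(1+e₀)·log₁₀(σ'_f/σ'_0) = 0.079×3.4/2.24×log₁₀(106.4/58.698)
    = 0.11991 × 0.25832 = 0.03098 m

S_c ≈ 31 mm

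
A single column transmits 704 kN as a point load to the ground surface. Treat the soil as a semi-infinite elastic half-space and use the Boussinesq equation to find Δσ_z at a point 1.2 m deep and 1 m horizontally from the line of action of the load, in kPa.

Boussinesq vertical stress below a point load on an elastic half-space:
Δσ_z = 3P/(2πz²) · [1 + (r/z)²]^(−5/2)
r/z = 1/1.2 = 0.83333; [1+(r/z)²]^(−5/2) = 0.26757.
Δσ_z = 3×704/(2π×1.2²) × 0.26757 = 233.43 × 0.26757 = 62.46 kPa

Δσ_z ≈ 62.5 kPa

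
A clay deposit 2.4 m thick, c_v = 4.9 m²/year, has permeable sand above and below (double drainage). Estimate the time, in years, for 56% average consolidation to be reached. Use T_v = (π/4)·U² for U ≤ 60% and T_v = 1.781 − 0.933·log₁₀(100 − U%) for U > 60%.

Drainage path length: H_d = H/2 = 1.2 m (double drainage).
U ≤ 60%: T_v = (π/4)·U² = (π/4)×0.56² = 0.2463.
t = T_v·H_d²/c_v = 0.2463×1.2²/4.9 = 0.07238 years.

t ≈ 0.0724 years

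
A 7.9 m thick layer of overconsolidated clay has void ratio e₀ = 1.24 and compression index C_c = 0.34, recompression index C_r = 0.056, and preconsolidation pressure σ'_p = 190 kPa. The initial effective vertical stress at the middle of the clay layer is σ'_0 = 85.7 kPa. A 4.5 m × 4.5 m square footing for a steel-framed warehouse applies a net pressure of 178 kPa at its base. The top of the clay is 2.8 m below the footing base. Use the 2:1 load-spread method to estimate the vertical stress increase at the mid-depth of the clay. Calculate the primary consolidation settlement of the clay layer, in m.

S_c ≈ 0.0246 m

Mid-depth of clay below the footing base: z = 2.8 + 7.9/2 = 6.75 m.
Stress increase at mid-clay by the 2:1 spreading method:
Δσ = qBL/((B+z)(L+z)) = 178×4.5×4.5/((4.5+6.75)(4.5+6.75)) = 28.48 kPa
Final effective stress: σ'_f = 85.7 + 28.48 = 114.18 kPa.
σ'_f = 114.18 ≤ σ'_p = 190 kPa, so the clay remains overconsolidated and only the recompression index applies:
S_c = C_r·H/(1+e₀)·log₁₀(σ'_f/σ'_0) = 0.056×7.9/2.24×log₁₀(114.18/85.7)
    = 0.1975 × 0.12461 = 0.02461 m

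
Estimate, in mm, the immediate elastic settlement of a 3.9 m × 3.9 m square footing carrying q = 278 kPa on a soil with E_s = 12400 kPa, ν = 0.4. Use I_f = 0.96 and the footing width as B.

Immediate (elastic) settlement: S_e = q·B·(1−ν²)/E_s · I_f.
S_e = 278 × 3.9 × (1 − 0.4²) / 12400 × 0.96
    = 278 × 3.9 × 0.84 / 12400 × 0.96
    = 0.07051 m = 70.51 mm

S_e ≈ 70.5 mm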